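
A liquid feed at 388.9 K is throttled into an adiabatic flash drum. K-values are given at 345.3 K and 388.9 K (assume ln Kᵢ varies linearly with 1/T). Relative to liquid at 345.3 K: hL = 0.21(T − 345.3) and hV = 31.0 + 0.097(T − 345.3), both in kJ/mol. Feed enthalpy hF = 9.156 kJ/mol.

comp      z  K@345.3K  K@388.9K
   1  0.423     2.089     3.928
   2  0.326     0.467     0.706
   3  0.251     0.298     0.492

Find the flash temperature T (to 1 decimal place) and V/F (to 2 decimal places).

T = 350.3 K, V/F = 0.27

Adiabatic flash: solve Rachford–Rice at each trial T, then check hF = ψ·hV(T) + (1−ψ)·hL(T).
  T = 345.3 K: K = (2.089, 0.467, 0.298), RR gives ψ = 0.166, H_out = 5.149 kJ/mol
  T = 388.9 K: K = (3.928, 0.706, 0.492), RR gives ψ = 0.855, H_out = 31.452 kJ/mol
  T = 367.1 K: K = (2.919, 0.581, 0.389), RR gives ψ = 0.530, H_out = 19.701 kJ/mol
  T = 356.2 K: K = (2.482, 0.523, 0.342), RR gives ψ = 0.366, H_out = 13.195 kJ/mol
  T = 350.8 K: K = (2.282, 0.495, 0.320), RR gives ψ = 0.274, H_out = 9.489 kJ/mol
  T = 348.1 K: K = (2.186, 0.481, 0.309), RR gives ψ = 0.223, H_out = 7.445 kJ/mol
  T = 349.5 K: K = (2.235, 0.488, 0.314), RR gives ψ = 0.250, H_out = 8.524 kJ/mol
  T = 350.1 K: K = (2.257, 0.491, 0.317), RR gives ψ = 0.262, H_out = 8.973 kJ/mol
Linear interpolation between T = 350.1 (H_out = 8.973) and T = 350.8 (H_out = 9.489) on hF = 9.156 gives T ≈ 350.3 K, at which ψ = 0.27.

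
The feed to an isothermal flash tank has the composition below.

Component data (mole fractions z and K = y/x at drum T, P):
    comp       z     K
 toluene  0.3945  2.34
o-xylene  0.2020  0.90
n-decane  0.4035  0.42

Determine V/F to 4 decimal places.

V/F = 0.4347

Rachford–Rice: g(V/F) = Σ zᵢ(Kᵢ−1)/(1+V/F(Kᵢ−1)) = 0.
g(0) = ΣzᵢKᵢ − 1 = 0.2744 and g(1) = 1 − Σzᵢ/Kᵢ = -0.3537, so a root lies in (0, 1).
Newton–Raphson from V/F = 0.44:
  V/F = 0.4400: g = -0.00279, g' = -0.5272 → V/F = 0.4347
Converged at V/F = 0.4347.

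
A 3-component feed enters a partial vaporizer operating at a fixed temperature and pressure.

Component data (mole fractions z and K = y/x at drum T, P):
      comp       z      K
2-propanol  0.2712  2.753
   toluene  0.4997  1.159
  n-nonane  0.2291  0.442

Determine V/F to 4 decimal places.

V/F = 0.8932

Iterate (Newton) starting at V/F = 0.53:
  V/F = 0.5300: g = 0.13820, g' = -0.3785 → V/F = 0.8951
  V/F = 0.8951: g = -0.00080, g' = -0.4207 → V/F = 0.8932
Converged at V/F = 0.8932.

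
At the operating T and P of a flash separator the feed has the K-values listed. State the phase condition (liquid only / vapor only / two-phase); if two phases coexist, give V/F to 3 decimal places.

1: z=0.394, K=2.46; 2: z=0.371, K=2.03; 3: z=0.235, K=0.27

ΣzᵢKᵢ = 1.786; Σzᵢ/Kᵢ = 1.213.
Both exceed 1, so a two-phase solution exists.
Let ψ = V/F and solve Σ zᵢ(Kᵢ−1)/(1+ψ(Kᵢ−1)) = 0.
Iterate (Newton) starting at ψ = 0.5:
  ψ = 0.500: g = 0.3146, g' = -0.763 → ψ = 0.912
  ψ = 0.912: g = -0.0701, g' = -1.382 → ψ = 0.862
  ψ = 0.862: g = -0.0053, g' = -1.185 → ψ = 0.857
Converged at ψ = 0.857.

two-phase, V/F = 0.857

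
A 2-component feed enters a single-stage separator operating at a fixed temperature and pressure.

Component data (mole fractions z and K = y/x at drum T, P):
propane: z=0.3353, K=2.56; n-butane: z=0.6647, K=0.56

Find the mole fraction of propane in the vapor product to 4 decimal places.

y_propane = 0.5632

Let ψ = V/F and solve Σ zᵢ(Kᵢ−1)/(1+ψ(Kᵢ−1)) = 0.
g(0) = ΣzᵢKᵢ − 1 = 0.2306 and g(1) = 1 − Σzᵢ/Kᵢ = -0.3179, so a root lies in (0, 1).
Newton iteration, ψ⁰ = 0.5:
  ψ = 0.5000: g = -0.08110, g' = -0.4691 → ψ = 0.3271
  ψ = 0.3271: g = 0.00470, g' = -0.5333 → ψ = 0.3359
  ψ = 0.3359: g = 0.00002, g' = -0.5285 → ψ = 0.3360
Converged at ψ = 0.3360.
Compositions from xᵢ = zᵢ/(1+ψ(Kᵢ−1)), yᵢ = Kᵢxᵢ:
  propane: x = 0.2200, y = 0.5632
  n-butane: x = 0.7800, y = 0.4368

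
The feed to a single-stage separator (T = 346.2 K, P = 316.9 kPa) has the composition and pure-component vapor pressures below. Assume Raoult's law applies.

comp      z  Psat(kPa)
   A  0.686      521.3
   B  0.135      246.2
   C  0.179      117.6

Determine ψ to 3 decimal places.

ψ = 0.865

Raoult's law: Kᵢ = Pᵢˢᵃᵗ/P = Pᵢˢᵃᵗ/316.9.
  K_A = 521.3/316.9 = 1.64500, K_B = 246.2/316.9 = 0.77690, K_C = 117.6/316.9 = 0.37109
Let ψ = V/F and solve Σ zᵢ(Kᵢ−1)/(1+ψ(Kᵢ−1)) = 0.
Check two-phase: ΣzᵢKᵢ = 1.300 > 1 and Σzᵢ/Kᵢ = 1.073 > 1, so g(0) = 0.300 > 0 and g(1) = -0.073 < 0.
Newton iteration, ψ⁰ = 0.54:
  ψ = 0.540: g = 0.1235, g' = -0.328 → ψ = 0.916
  ψ = 0.916: g = -0.0255, g' = -0.518 → ψ = 0.867
  ψ = 0.867: g = -0.0012, g' = -0.470 → ψ = 0.865
Converged at ψ = 0.865.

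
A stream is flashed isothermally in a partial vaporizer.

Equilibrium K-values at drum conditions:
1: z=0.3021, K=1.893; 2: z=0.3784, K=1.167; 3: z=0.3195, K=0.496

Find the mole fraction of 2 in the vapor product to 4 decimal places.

Newton iteration, β⁰ = 0.67:
  β = 0.6700: g = -0.01751, g' = -0.2879 → β = 0.6092
  β = 0.6092: g = -0.00029, g' = -0.2788 → β = 0.6081
Converged at β = 0.6081.
Compositions from xᵢ = zᵢ/(1+β(Kᵢ−1)), yᵢ = Kᵢxᵢ:
  1: x = 0.1958, y = 0.3706
  2: x = 0.3435, y = 0.4009
  3: x = 0.4607, y = 0.2285

y_2 = 0.4009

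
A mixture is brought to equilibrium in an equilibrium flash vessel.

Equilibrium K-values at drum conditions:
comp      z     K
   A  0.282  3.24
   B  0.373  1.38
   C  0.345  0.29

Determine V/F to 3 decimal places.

V/F = 0.548

Rachford–Rice: g(V/F) = Σ zᵢ(Kᵢ−1)/(1+V/F(Kᵢ−1)) = 0.
Check two-phase: ΣzᵢKᵢ = 1.528 > 1 and Σzᵢ/Kᵢ = 1.547 > 1, so g(0) = 0.528 > 0 and g(1) = -0.547 < 0.
Newton–Raphson from V/F = 0.48:
  V/F = 0.480: g = 0.0527, g' = -0.767 → V/F = 0.549
  V/F = 0.549: g = -0.0006, g' = -0.788 → V/F = 0.548
Converged at V/F = 0.548.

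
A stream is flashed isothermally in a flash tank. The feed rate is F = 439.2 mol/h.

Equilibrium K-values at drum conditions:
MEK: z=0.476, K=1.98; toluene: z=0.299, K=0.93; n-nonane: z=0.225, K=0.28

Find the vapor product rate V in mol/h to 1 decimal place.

Rachford–Rice: g(V/F) = Σ zᵢ(Kᵢ−1)/(1+V/F(Kᵢ−1)) = 0.
Feasibility: ΣzᵢKᵢ = 1.284, Σzᵢ/Kᵢ = 1.365 — both > 1, two phases present.
Iterate (Newton) starting at V/F = 0.52:
  V/F = 0.520: g = 0.0283, g' = -0.500 → V/F = 0.577
  V/F = 0.577: g = -0.0008, g' = -0.529 → V/F = 0.575
Converged at V/F = 0.575.
Then V = V/F·F = 0.5752·439.2 = 252.6 mol/h and L = F − V = 186.6 mol/h.

V = 252.6 mol/h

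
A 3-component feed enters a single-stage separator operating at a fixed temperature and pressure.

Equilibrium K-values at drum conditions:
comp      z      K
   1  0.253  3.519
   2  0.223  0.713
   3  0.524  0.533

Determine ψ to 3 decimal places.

Let ψ = V/F and solve Σ zᵢ(Kᵢ−1)/(1+ψ(Kᵢ−1)) = 0.
Feasibility: ΣzᵢKᵢ = 1.329, Σzᵢ/Kᵢ = 1.368 — both > 1, two phases present.
Newton–Raphson from ψ = 0.5:
  ψ = 0.500: g = -0.1119, g' = -0.534 → ψ = 0.290
  ψ = 0.290: g = 0.0151, g' = -0.710 → ψ = 0.312
Converged at ψ = 0.312.

ψ = 0.312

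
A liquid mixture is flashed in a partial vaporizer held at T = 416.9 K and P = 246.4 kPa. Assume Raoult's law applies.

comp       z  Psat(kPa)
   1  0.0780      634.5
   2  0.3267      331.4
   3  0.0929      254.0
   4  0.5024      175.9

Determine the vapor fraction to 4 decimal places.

Raoult's law: Kᵢ = Pᵢˢᵃᵗ/P = Pᵢˢᵃᵗ/246.4.
  K_1 = 634.5/246.4 = 2.575081, K_2 = 331.4/246.4 = 1.344968, K_3 = 254.0/246.4 = 1.030844, K_4 = 175.9/246.4 = 0.713880
Newton iteration, ψ⁰ = 0.5:
  ψ = 0.5000: g = -0.00007, g' = -0.1449 → ψ = 0.4995
Converged at ψ = 0.4995.

ψ = 0.4995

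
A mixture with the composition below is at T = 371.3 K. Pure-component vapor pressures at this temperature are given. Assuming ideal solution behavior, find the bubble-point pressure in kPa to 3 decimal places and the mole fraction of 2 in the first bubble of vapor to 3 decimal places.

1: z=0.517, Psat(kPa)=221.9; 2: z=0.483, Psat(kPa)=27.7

At the bubble point ψ → 0, so ΣzᵢKᵢ = 1 with Kᵢ = Pᵢˢᵃᵗ/P ⇒ P = ΣzᵢPᵢˢᵃᵗ.
P = 0.517·221.9 + 0.483·27.7 = 128.101 kPa
yᵢ = zᵢPᵢˢᵃᵗ/P ⇒ y_2 = 0.483·27.7/128.101 = 0.104

Pbub = 128.101 kPa, y_2 = 0.104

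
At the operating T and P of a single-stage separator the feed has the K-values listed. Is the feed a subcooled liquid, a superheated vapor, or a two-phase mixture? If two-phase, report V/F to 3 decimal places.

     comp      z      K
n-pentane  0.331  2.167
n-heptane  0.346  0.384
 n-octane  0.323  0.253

ΣzᵢKᵢ = 0.932; Σzᵢ/Kᵢ = 2.330.
Since ΣzᵢKᵢ < 1 the mixture is below its bubble point — single liquid phase.

subcooled liquid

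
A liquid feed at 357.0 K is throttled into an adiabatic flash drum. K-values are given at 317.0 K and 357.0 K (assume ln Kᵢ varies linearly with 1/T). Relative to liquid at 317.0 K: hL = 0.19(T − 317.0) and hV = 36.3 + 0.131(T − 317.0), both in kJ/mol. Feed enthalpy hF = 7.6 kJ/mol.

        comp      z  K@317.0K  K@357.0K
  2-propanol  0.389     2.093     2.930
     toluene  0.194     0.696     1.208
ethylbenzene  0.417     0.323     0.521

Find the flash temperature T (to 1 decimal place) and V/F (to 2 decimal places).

Adiabatic flash: solve Rachford–Rice at each trial T, then check hF = ψ·hV(T) + (1−ψ)·hL(T).
  T = 317.0 K: K = (2.093, 0.696, 0.323), RR gives ψ = 0.132, H_out = 4.798 kJ/mol
  T = 357.0 K: K = (2.930, 1.208, 0.521), RR gives ψ = 0.812, H_out = 35.166 kJ/mol
  T = 337.0 K: K = (2.501, 0.932, 0.416), RR gives ψ = 0.458, H_out = 19.889 kJ/mol
  T = 327.0 K: K = (2.294, 0.809, 0.368), RR gives ψ = 0.297, H_out = 12.504 kJ/mol
  T = 322.0 K: K = (2.193, 0.751, 0.345), RR gives ψ = 0.216, H_out = 8.721 kJ/mol
  T = 319.5 K: K = (2.143, 0.723, 0.334), RR gives ψ = 0.174, H_out = 6.782 kJ/mol
  T = 320.8 K: K = (2.169, 0.738, 0.340), RR gives ψ = 0.196, H_out = 7.795 kJ/mol
Linear interpolation between T = 319.5 (H_out = 6.782) and T = 320.8 (H_out = 7.795) on hF = 7.6 gives T ≈ 320.5 K, at which ψ = 0.19.

T = 320.5 K, V/F = 0.19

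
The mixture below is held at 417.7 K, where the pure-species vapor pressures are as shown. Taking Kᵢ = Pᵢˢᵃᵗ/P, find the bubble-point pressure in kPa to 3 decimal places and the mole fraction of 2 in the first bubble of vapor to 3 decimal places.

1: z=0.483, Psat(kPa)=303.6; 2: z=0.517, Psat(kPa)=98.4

At the bubble point ψ → 0, so ΣzᵢKᵢ = 1 with Kᵢ = Pᵢˢᵃᵗ/P ⇒ P = ΣzᵢPᵢˢᵃᵗ.
P = 0.483·303.6 + 0.517·98.4 = 197.512 kPa
yᵢ = zᵢPᵢˢᵃᵗ/P ⇒ y_2 = 0.517·98.4/197.512 = 0.258

Pbub = 197.512 kPa, y_2 = 0.258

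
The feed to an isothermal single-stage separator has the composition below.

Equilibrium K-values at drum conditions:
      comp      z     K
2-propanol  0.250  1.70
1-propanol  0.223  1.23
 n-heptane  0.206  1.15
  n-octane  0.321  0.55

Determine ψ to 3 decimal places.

Rachford–Rice: g(ψ) = Σ zᵢ(Kᵢ−1)/(1+ψ(Kᵢ−1)) = 0.
Check two-phase: ΣzᵢKᵢ = 1.113 > 1 and Σzᵢ/Kᵢ = 1.091 > 1, so g(0) = 0.113 > 0 and g(1) = -0.091 < 0.
Newton iteration, ψ⁰ = 0.5:
  ψ = 0.500: g = 0.0180, g' = -0.189 → ψ = 0.595
  ψ = 0.595: g = -0.0003, g' = -0.195 → ψ = 0.594
Converged at ψ = 0.594.

ψ = 0.594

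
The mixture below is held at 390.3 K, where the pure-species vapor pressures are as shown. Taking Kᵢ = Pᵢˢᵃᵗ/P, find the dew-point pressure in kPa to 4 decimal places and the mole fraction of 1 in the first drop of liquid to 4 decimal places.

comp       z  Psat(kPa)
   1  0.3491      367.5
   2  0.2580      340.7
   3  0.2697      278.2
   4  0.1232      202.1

At the dew point ψ → 1, so Σzᵢ/Kᵢ = 1 with Kᵢ = Pᵢˢᵃᵗ/P ⇒ 1/P = Σzᵢ/Pᵢˢᵃᵗ.
1/P = 0.3491/367.5 + 0.2580/340.7 + 0.2697/278.2 + 0.1232/202.1 = 0.0032862 ⇒ P = 304.2989 kPa
xᵢ = zᵢP/Pᵢˢᵃᵗ ⇒ x_1 = 0.3491·304.2989/367.5 = 0.2891

Pdew = 304.2989 kPa, x_1 = 0.2891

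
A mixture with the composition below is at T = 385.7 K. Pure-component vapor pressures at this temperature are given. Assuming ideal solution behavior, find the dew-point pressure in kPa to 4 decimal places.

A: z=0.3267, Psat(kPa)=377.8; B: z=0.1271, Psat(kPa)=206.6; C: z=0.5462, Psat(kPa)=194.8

Pdew = 233.4353 kPa

At the dew point ψ → 1, so Σzᵢ/Kᵢ = 1 with Kᵢ = Pᵢˢᵃᵗ/P ⇒ 1/P = Σzᵢ/Pᵢˢᵃᵗ.
1/P = 0.3267/377.8 + 0.1271/206.6 + 0.5462/194.8 = 0.0042838 ⇒ P = 233.4353 kPa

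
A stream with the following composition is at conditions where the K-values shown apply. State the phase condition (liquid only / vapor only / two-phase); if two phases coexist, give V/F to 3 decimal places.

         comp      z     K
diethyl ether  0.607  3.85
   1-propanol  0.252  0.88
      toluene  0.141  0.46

vapor only

ΣzᵢKᵢ = 2.624; Σzᵢ/Kᵢ = 0.751.
Since Σzᵢ/Kᵢ < 1 the mixture is above its dew point — single vapor phase.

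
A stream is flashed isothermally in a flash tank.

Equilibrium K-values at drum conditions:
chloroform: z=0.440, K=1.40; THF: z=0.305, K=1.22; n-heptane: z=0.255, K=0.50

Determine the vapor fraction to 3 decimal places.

Material balance + equilibrium reduce to Σ zᵢ(Kᵢ−1)/(1+ψ(Kᵢ−1)) = 0.
Feasibility: ΣzᵢKᵢ = 1.116, Σzᵢ/Kᵢ = 1.074 — both > 1, two phases present.
Newton–Raphson from ψ = 0.5:
  ψ = 0.500: g = 0.0371, g' = -0.174 → ψ = 0.713
  ψ = 0.713: g = -0.0032, g' = -0.208 → ψ = 0.698
Converged at ψ = 0.698.

ψ = 0.698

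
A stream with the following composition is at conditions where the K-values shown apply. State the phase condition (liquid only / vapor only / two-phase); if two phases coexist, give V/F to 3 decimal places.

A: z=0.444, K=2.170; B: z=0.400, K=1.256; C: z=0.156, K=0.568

ΣzᵢKᵢ = 1.554; Σzᵢ/Kᵢ = 0.798.
Since Σzᵢ/Kᵢ < 1 the mixture is above its dew point — single vapor phase.

vapor only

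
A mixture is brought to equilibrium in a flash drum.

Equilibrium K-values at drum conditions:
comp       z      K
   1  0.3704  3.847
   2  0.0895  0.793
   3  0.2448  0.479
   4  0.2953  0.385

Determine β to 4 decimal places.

β = 0.4769

Rachford–Rice: g(β) = Σ zᵢ(Kᵢ−1)/(1+β(Kᵢ−1)) = 0.
Feasibility: ΣzᵢKᵢ = 1.7269, Σzᵢ/Kᵢ = 1.4872 — both > 1, two phases present.
Iterate (Newton) starting at β = 0.5:
  β = 0.5000: g = -0.02026, g' = -0.8703 → β = 0.4767
  β = 0.4767: g = 0.00018, g' = -0.8862 → β = 0.4769
Converged at β = 0.4769.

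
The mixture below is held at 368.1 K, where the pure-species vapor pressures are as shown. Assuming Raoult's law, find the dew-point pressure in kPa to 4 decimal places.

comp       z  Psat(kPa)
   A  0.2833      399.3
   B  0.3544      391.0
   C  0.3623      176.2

Pdew = 272.3258 kPa

At the dew point ψ → 1, so Σzᵢ/Kᵢ = 1 with Kᵢ = Pᵢˢᵃᵗ/P ⇒ 1/P = Σzᵢ/Pᵢˢᵃᵗ.
1/P = 0.2833/399.3 + 0.3544/391.0 + 0.3623/176.2 = 0.0036721 ⇒ P = 272.3258 kPa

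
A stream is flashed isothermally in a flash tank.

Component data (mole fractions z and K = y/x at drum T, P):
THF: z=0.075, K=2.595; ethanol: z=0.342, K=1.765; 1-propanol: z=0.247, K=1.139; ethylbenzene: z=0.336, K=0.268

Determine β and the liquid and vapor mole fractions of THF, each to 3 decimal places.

β = 0.322, x_THF = 0.050, y_THF = 0.129

Iterate (Newton) starting at β = 0.33:
  β = 0.330: g = -0.0042, g' = -0.527 → β = 0.322
Converged at β = 0.322.
Compositions from xᵢ = zᵢ/(1+β(Kᵢ−1)), yᵢ = Kᵢxᵢ:
  THF: x = 0.050, y = 0.129
  ethanol: x = 0.274, y = 0.484
  1-propanol: x = 0.236, y = 0.269
  ethylbenzene: x = 0.440, y = 0.118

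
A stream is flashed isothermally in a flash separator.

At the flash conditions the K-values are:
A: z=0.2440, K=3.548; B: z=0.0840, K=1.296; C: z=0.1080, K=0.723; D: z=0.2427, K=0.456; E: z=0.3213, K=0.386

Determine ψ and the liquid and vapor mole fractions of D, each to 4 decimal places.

ψ = 0.2330, x_D = 0.2779, y_D = 0.1267

Let ψ = V/F and solve Σ zᵢ(Kᵢ−1)/(1+ψ(Kᵢ−1)) = 0.
Feasibility: ΣzᵢKᵢ = 1.2874, Σzᵢ/Kᵢ = 1.6476 — both > 1, two phases present.
Iterate (Newton) starting at ψ = 0.5:
  ψ = 0.5000: g = -0.20570, g' = -0.7108 → ψ = 0.2106
  ψ = 0.2106: g = 0.02052, g' = -0.9381 → ψ = 0.2325
  ψ = 0.2325: g = 0.00043, g' = -0.8996 → ψ = 0.2330
Converged at ψ = 0.2330.
Compositions from xᵢ = zᵢ/(1+ψ(Kᵢ−1)), yᵢ = Kᵢxᵢ:
  A: x = 0.1531, y = 0.5432
  B: x = 0.0786, y = 0.1018
  C: x = 0.1155, y = 0.0835
  D: x = 0.2779, y = 0.1267
  E: x = 0.3749, y = 0.1447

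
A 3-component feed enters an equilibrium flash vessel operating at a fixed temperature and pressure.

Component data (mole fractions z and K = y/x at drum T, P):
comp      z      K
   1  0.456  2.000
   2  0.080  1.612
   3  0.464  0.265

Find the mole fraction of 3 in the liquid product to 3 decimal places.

Newton–Raphson from ψ = 0.5:
  ψ = 0.500: g = -0.1977, g' = -0.847 → ψ = 0.267
  ψ = 0.267: g = -0.0220, g' = -0.694 → ψ = 0.235
Converged at ψ = 0.235.
Compositions from xᵢ = zᵢ/(1+ψ(Kᵢ−1)), yᵢ = Kᵢxᵢ:
  1: x = 0.369, y = 0.739
  2: x = 0.070, y = 0.113
  3: x = 0.561, y = 0.149

x_3 = 0.561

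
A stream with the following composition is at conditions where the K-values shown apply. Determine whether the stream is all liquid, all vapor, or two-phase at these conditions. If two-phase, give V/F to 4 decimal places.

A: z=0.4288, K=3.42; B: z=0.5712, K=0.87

ΣzᵢKᵢ = 1.9634; Σzᵢ/Kᵢ = 0.7819.
Since Σzᵢ/Kᵢ < 1 the mixture is above its dew point — single vapor phase.

all vapor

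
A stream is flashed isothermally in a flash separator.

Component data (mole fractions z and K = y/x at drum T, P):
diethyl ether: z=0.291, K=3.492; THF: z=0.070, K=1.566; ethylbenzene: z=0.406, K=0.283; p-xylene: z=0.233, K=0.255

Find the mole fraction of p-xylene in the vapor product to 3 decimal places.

y_p-xylene = 0.069

Rachford–Rice: g(β) = Σ zᵢ(Kᵢ−1)/(1+β(Kᵢ−1)) = 0.
g(0) = ΣzᵢKᵢ − 1 = 0.300 and g(1) = 1 − Σzᵢ/Kᵢ = -1.476, so a root lies in (0, 1).
Newton iteration, β⁰ = 0.5:
  β = 0.500: g = -0.3767, g' = -1.207 → β = 0.188
  β = 0.188: g = -0.0088, g' = -1.310 → β = 0.181
Converged at β = 0.181.
Compositions from xᵢ = zᵢ/(1+β(Kᵢ−1)), yᵢ = Kᵢxᵢ:
  diethyl ether: x = 0.200, y = 0.700
  THF: x = 0.063, y = 0.099
  ethylbenzene: x = 0.467, y = 0.132
  p-xylene: x = 0.269, y = 0.069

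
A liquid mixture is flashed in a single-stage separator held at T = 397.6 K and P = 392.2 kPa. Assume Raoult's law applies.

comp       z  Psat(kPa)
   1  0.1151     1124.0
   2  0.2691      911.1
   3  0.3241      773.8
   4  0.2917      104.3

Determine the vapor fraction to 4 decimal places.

Raoult's law: Kᵢ = Pᵢˢᵃᵗ/P = Pᵢˢᵃᵗ/392.2.
  K_1 = 1124.0/392.2 = 2.865885, K_2 = 911.1/392.2 = 2.323049, K_3 = 773.8/392.2 = 1.972973, K_4 = 104.3/392.2 = 0.265936
Material balance + equilibrium reduce to Σ zᵢ(Kᵢ−1)/(1+ψ(Kᵢ−1)) = 0.
g(0) = ΣzᵢKᵢ − 1 = 0.6720 and g(1) = 1 − Σzᵢ/Kᵢ = -0.4172, so a root lies in (0, 1).
Iterate (Newton) starting at ψ = 0.58:
  ψ = 0.5800: g = 0.13329, g' = -0.8453 → ψ = 0.7377
  ψ = 0.7377: g = -0.01289, g' = -1.0433 → ψ = 0.7253
  ψ = 0.7253: g = -0.00015, g' = -1.0195 → ψ = 0.7252
Converged at ψ = 0.7252.

ψ = 0.7252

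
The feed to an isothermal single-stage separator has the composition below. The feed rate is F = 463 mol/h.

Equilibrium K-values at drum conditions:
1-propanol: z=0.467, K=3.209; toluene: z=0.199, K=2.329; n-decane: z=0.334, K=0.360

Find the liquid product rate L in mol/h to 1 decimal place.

Rachford–Rice: g(ψ) = Σ zᵢ(Kᵢ−1)/(1+ψ(Kᵢ−1)) = 0.
Check two-phase: ΣzᵢKᵢ = 2.082 > 1 and Σzᵢ/Kᵢ = 1.159 > 1, so g(0) = 1.082 > 0 and g(1) = -0.159 < 0.
Newton iteration, ψ⁰ = 0.5:
  ψ = 0.500: g = 0.3347, g' = -0.937 → ψ = 0.857
  ψ = 0.857: g = 0.0067, g' = -1.020 → ψ = 0.864
Converged at ψ = 0.864.
Then V = ψ·F = 0.8636·463 = 399.9 mol/h and L = F − V = 63.1 mol/h.

L = 63.1 mol/h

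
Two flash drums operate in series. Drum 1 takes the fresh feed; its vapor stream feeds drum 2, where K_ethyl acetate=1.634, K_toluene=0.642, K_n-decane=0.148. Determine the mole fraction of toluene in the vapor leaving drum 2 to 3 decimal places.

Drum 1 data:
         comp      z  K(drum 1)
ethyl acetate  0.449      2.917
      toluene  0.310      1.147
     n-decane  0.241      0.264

Drum 1:
Let ψ₁ = V/F and solve Σ zᵢ(Kᵢ−1)/(1+ψ₁(Kᵢ−1)) = 0.
g(0) = ΣzᵢKᵢ − 1 = 0.729 and g(1) = 1 − Σzᵢ/Kᵢ = -0.337, so a root lies in (0, 1).
Iterate (Newton) starting at ψ₁ = 0.5:
  ψ₁ = 0.500: g = 0.2013, g' = -0.763 → ψ₁ = 0.764
  ψ₁ = 0.764: g = -0.0149, g' = -0.958 → ψ₁ = 0.748
Converged at ψ₁ = 0.748.
Drum-1 compositions:
  ethyl acetate: x = 0.184, y = 0.538
  toluene: x = 0.279, y = 0.320
  n-decane: x = 0.536, y = 0.142
Drum-2 feed = drum-1 vapor: z₂ = (0.5381, 0.3203, 0.1416).
Drum 2:
Rachford–Rice: g(ψ₂) = Σ zᵢ(Kᵢ−1)/(1+ψ₂(Kᵢ−1)) = 0.
g(0) = ΣzᵢKᵢ − 1 = 0.106 and g(1) = 1 − Σzᵢ/Kᵢ = -0.785, so a root lies in (0, 1).
Newton iteration, ψ₂⁰ = 0.64:
  ψ₂ = 0.640: g = -0.1713, g' = -0.676 → ψ₂ = 0.386
  ψ₂ = 0.386: g = -0.0389, g' = -0.423 → ψ₂ = 0.295
  ψ₂ = 0.295: g = -0.0017, g' = -0.388 → ψ₂ = 0.290
Converged at ψ₂ = 0.290.
  ethyl acetate: x = 0.455, y = 0.743
  toluene: x = 0.357, y = 0.229
  n-decane: x = 0.188, y = 0.028

y_toluene (drum 2) = 0.229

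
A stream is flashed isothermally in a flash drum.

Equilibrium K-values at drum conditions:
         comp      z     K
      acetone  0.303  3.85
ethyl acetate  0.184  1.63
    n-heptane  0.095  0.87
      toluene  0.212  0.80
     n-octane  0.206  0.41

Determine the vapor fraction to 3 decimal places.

ψ = 0.885

Rachford–Rice: g(ψ) = Σ zᵢ(Kᵢ−1)/(1+ψ(Kᵢ−1)) = 0.
Check two-phase: ΣzᵢKᵢ = 1.803 > 1 and Σzᵢ/Kᵢ = 1.068 > 1, so g(0) = 0.803 > 0 and g(1) = -0.068 < 0.
Newton–Raphson from ψ = 0.38:
  ψ = 0.380: g = 0.2926, g' = -0.746 → ψ = 0.772
  ψ = 0.772: g = 0.0606, g' = -0.529 → ψ = 0.887
  ψ = 0.887: g = -0.0012, g' = -0.558 → ψ = 0.885
Converged at ψ = 0.885.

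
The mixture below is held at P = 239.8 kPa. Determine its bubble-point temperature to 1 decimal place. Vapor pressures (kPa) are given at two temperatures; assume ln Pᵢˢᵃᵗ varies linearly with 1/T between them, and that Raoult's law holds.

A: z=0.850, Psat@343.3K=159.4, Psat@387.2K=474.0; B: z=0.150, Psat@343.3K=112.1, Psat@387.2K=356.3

T = 360.2 K

Bubble-point temperature: ΣzᵢPᵢˢᵃᵗ(T) = P. Interpolate ln Pᵢˢᵃᵗ = aᵢ + bᵢ/T.
  T = 343.3 K: ΣzᵢPᵢˢᵃᵗ = 152.31 kPa
  T = 387.2 K: ΣzᵢPᵢˢᵃᵗ = 456.35 kPa
  T = 365.2 K: ΣzᵢPᵢˢᵃᵗ = 272.12 kPa
  T = 354.2 K: ΣzᵢPᵢˢᵃᵗ = 205.14 kPa
  T = 359.7 K: ΣzᵢPᵢˢᵃᵗ = 236.78 kPa
  T = 362.4 K: ΣzᵢPᵢˢᵃᵗ = 253.65 kPa
Interpolating between 359.7 K and 362.4 K gives T ≈ 360.2 K.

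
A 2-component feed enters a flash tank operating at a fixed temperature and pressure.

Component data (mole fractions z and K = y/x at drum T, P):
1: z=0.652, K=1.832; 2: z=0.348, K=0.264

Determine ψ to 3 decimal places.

ψ = 0.468

Material balance + equilibrium reduce to Σ zᵢ(Kᵢ−1)/(1+ψ(Kᵢ−1)) = 0.
Check two-phase: ΣzᵢKᵢ = 1.286 > 1 and Σzᵢ/Kᵢ = 1.674 > 1, so g(0) = 0.286 > 0 and g(1) = -0.674 < 0.
Binary case is linear: z₁(K₁−1)(1+ψ(K₂−1)) + z₂(K₂−1)(1+ψ(K₁−1)) = 0
⇒ ψ = [z₁(K₁−1)+z₂(K₂−1)] / [−(K₁−1)(K₂−1)] = 0.2863/0.6124 = 0.468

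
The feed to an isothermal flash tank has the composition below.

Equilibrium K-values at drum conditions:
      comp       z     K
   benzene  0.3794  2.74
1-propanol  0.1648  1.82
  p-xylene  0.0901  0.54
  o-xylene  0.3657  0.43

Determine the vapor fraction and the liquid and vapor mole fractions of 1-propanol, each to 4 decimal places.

ψ = 0.6620, x_1-propanol = 0.1068, y_1-propanol = 0.1944

Iterate (Newton) starting at ψ = 0.5:
  ψ = 0.5000: g = 0.10350, g' = -0.6488 → ψ = 0.6595
  ψ = 0.6595: g = 0.00159, g' = -0.6401 → ψ = 0.6620
Converged at ψ = 0.6620.
Compositions from xᵢ = zᵢ/(1+ψ(Kᵢ−1)), yᵢ = Kᵢxᵢ:
  benzene: x = 0.1763, y = 0.4831
  1-propanol: x = 0.1068, y = 0.1944
  p-xylene: x = 0.1296, y = 0.0700
  o-xylene: x = 0.5873, y = 0.2525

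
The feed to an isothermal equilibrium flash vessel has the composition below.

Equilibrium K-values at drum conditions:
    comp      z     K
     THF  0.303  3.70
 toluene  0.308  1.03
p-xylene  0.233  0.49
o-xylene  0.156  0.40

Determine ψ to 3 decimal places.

ψ = 0.607

Material balance + equilibrium reduce to Σ zᵢ(Kᵢ−1)/(1+ψ(Kᵢ−1)) = 0.
Check two-phase: ΣzᵢKᵢ = 1.615 > 1 and Σzᵢ/Kᵢ = 1.246 > 1, so g(0) = 0.615 > 0 and g(1) = -0.246 < 0.
Newton–Raphson from ψ = 0.65:
  ψ = 0.650: g = -0.0252, g' = -0.578 → ψ = 0.606
  ψ = 0.606: g = 0.0001, g' = -0.584 → ψ = 0.607
Converged at ψ = 0.607.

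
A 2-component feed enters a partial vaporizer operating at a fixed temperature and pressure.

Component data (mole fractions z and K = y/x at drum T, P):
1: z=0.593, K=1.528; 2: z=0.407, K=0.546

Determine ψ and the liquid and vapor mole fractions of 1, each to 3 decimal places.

ψ = 0.535, x_1 = 0.462, y_1 = 0.706

Iterate (Newton) starting at ψ = 0.44:
  ψ = 0.440: g = 0.0232, g' = -0.240 → ψ = 0.537
  ψ = 0.537: g = -0.0003, g' = -0.247 → ψ = 0.535
Converged at ψ = 0.535.
Compositions from xᵢ = zᵢ/(1+ψ(Kᵢ−1)), yᵢ = Kᵢxᵢ:
  1: x = 0.462, y = 0.706
  2: x = 0.538, y = 0.294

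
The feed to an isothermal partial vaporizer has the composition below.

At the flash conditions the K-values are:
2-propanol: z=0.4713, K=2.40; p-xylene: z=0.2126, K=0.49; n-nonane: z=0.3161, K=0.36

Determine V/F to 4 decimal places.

Rachford–Rice: g(V/F) = Σ zᵢ(Kᵢ−1)/(1+V/F(Kᵢ−1)) = 0.
Feasibility: ΣzᵢKᵢ = 1.3491, Σzᵢ/Kᵢ = 1.5083 — both > 1, two phases present.
Iterate (Newton) starting at V/F = 0.5:
  V/F = 0.5000: g = -0.05491, g' = -0.6993 → V/F = 0.4215
  V/F = 0.4215: g = -0.00018, g' = -0.6979 → V/F = 0.4212
Converged at V/F = 0.4212.

V/F = 0.4212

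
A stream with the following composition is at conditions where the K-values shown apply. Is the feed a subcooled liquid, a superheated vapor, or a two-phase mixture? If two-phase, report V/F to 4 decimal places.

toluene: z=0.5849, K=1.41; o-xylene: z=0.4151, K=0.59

two-phase, V/F = 0.4141

ΣzᵢKᵢ = 1.0696; Σzᵢ/Kᵢ = 1.1184.
Both exceed 1, so a two-phase solution exists.
Rachford–Rice: g(ψ) = Σ zᵢ(Kᵢ−1)/(1+ψ(Kᵢ−1)) = 0.
Binary case is linear: z₁(K₁−1)(1+ψ(K₂−1)) + z₂(K₂−1)(1+ψ(K₁−1)) = 0
⇒ ψ = [z₁(K₁−1)+z₂(K₂−1)] / [−(K₁−1)(K₂−1)] = 0.06962/0.16810 = 0.4141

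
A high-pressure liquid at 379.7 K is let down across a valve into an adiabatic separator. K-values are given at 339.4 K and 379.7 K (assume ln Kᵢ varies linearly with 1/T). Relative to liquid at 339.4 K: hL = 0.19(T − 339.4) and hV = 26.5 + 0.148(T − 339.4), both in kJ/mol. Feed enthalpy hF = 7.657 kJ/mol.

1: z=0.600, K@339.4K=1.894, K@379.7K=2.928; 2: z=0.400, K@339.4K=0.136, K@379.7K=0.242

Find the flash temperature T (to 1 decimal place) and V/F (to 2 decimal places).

T = 341.6 K, V/F = 0.27

Adiabatic flash: solve Rachford–Rice at each trial T, then check hF = ψ·hV(T) + (1−ψ)·hL(T).
  T = 339.4 K: K = (1.894, 0.136), RR gives ψ = 0.247, H_out = 6.546 kJ/mol
  T = 379.7 K: K = (2.928, 0.242), RR gives ψ = 0.584, H_out = 22.147 kJ/mol
  T = 359.5 K: K = (2.383, 0.184), RR gives ψ = 0.446, H_out = 15.266 kJ/mol
  T = 349.4 K: K = (2.130, 0.159), RR gives ψ = 0.359, H_out = 11.272 kJ/mol
  T = 344.4 K: K = (2.010, 0.147), RR gives ψ = 0.308, H_out = 9.037 kJ/mol
  T = 341.9 K: K = (1.952, 0.142), RR gives ψ = 0.279, H_out = 7.829 kJ/mol
  T = 340.6 K: K = (1.922, 0.139), RR gives ψ = 0.263, H_out = 7.172 kJ/mol
Linear interpolation between T = 340.6 (H_out = 7.172) and T = 341.9 (H_out = 7.829) on hF = 7.657 gives T ≈ 341.6 K, at which ψ = 0.27.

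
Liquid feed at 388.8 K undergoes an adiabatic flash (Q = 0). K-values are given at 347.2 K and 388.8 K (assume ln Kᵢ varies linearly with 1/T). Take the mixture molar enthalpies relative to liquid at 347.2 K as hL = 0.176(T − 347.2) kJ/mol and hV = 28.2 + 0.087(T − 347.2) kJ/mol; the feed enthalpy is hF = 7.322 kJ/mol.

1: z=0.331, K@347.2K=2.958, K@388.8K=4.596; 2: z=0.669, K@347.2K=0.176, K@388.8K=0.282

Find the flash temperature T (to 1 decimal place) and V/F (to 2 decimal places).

T = 364.1 K, V/F = 0.16

Adiabatic flash: solve Rachford–Rice at each trial T, then check hF = ψ·hV(T) + (1−ψ)·hL(T).
  T = 347.2 K: K = (2.958, 0.176), RR gives ψ = 0.060, H_out = 1.693 kJ/mol
  T = 388.8 K: K = (4.596, 0.282), RR gives ψ = 0.275, H_out = 14.058 kJ/mol
  T = 368.0 K: K = (3.733, 0.226), RR gives ψ = 0.183, H_out = 8.476 kJ/mol
  T = 357.6 K: K = (3.334, 0.200), RR gives ψ = 0.127, H_out = 5.300 kJ/mol
  T = 362.8 K: K = (3.531, 0.213), RR gives ψ = 0.156, H_out = 6.931 kJ/mol
  T = 365.4 K: K = (3.632, 0.219), RR gives ψ = 0.170, H_out = 7.714 kJ/mol
  T = 364.1 K: K = (3.581, 0.216), RR gives ψ = 0.163, H_out = 7.325 kJ/mol
Linear interpolation between T = 362.8 (H_out = 6.931) and T = 364.1 (H_out = 7.325) on hF = 7.322 gives T ≈ 364.1 K, at which ψ = 0.16.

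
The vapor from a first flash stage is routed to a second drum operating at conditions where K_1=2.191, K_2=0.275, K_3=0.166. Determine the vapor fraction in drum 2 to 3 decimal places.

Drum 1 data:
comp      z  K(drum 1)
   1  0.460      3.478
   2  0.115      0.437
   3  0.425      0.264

Drum 1:
Material balance + equilibrium reduce to Σ zᵢ(Kᵢ−1)/(1+ψ₁(Kᵢ−1)) = 0.
g(0) = ΣzᵢKᵢ − 1 = 0.762 and g(1) = 1 − Σzᵢ/Kᵢ = -1.005, so a root lies in (0, 1).
Newton iteration, ψ₁⁰ = 0.51:
  ψ₁ = 0.510: g = -0.0881, g' = -1.213 → ψ₁ = 0.437
Converged at ψ₁ = 0.437.
Drum-1 compositions:
  1: x = 0.221, y = 0.768
  2: x = 0.153, y = 0.067
  3: x = 0.627, y = 0.165
Drum-2 feed = drum-1 vapor: z₂ = (0.7679, 0.0667, 0.1654).
Drum 2:
Iterate (Newton) starting at ψ₂ = 0.5:
  ψ₂ = 0.500: g = 0.2607, g' = -0.853 → ψ₂ = 0.806
  ψ₂ = 0.806: g = -0.0702, g' = -1.556 → ψ₂ = 0.761
  ψ₂ = 0.761: g = -0.0053, g' = -1.335 → ψ₂ = 0.757
Converged at ψ₂ = 0.757.
  1: x = 0.404, y = 0.885
  2: x = 0.148, y = 0.041
  3: x = 0.448, y = 0.074

V/F (drum 2) = 0.757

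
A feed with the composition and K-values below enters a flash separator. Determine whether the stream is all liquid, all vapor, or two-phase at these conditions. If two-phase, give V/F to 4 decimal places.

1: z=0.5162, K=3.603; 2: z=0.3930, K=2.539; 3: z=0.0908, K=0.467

all vapor

ΣzᵢKᵢ = 2.9001; Σzᵢ/Kᵢ = 0.4925.
Since Σzᵢ/Kᵢ < 1 the mixture is above its dew point — single vapor phase.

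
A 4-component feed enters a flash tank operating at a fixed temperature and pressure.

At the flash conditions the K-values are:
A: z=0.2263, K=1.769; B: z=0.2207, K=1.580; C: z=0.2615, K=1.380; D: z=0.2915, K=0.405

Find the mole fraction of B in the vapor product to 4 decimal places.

y_B = 0.2517

Newton iteration, ψ⁰ = 0.44:
  ψ = 0.4400: g = 0.08219, g' = -0.3389 → ψ = 0.6825
  ψ = 0.6825: g = -0.00730, g' = -0.4120 → ψ = 0.6648
  ψ = 0.6648: g = -0.00007, g' = -0.4038 → ψ = 0.6646
Converged at ψ = 0.6646.
Compositions from xᵢ = zᵢ/(1+ψ(Kᵢ−1)), yᵢ = Kᵢxᵢ:
  A: x = 0.1498, y = 0.2649
  B: x = 0.1593, y = 0.2517
  C: x = 0.2088, y = 0.2881
  D: x = 0.4822, y = 0.1953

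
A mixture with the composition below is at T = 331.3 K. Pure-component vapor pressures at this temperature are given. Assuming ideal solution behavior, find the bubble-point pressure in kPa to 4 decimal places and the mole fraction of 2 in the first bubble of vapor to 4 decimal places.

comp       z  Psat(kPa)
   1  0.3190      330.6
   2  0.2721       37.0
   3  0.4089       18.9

At the bubble point ψ → 0, so ΣzᵢKᵢ = 1 with Kᵢ = Pᵢˢᵃᵗ/P ⇒ P = ΣzᵢPᵢˢᵃᵗ.
P = 0.3190·330.6 + 0.2721·37.0 + 0.4089·18.9 = 123.2573 kPa
yᵢ = zᵢPᵢˢᵃᵗ/P ⇒ y_2 = 0.2721·37.0/123.2573 = 0.0817

Pbub = 123.2573 kPa, y_2 = 0.0817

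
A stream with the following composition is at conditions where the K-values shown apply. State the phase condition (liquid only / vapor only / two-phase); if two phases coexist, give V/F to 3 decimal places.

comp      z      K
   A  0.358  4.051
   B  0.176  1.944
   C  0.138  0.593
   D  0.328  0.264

two-phase, V/F = 0.586

ΣzᵢKᵢ = 1.961; Σzᵢ/Kᵢ = 1.654.
Both exceed 1, so a two-phase solution exists.
Rachford–Rice: g(ψ) = Σ zᵢ(Kᵢ−1)/(1+ψ(Kᵢ−1)) = 0.
Newton–Raphson from ψ = 0.5:
  ψ = 0.500: g = 0.0929, g' = -1.076 → ψ = 0.586
Converged at ψ = 0.586.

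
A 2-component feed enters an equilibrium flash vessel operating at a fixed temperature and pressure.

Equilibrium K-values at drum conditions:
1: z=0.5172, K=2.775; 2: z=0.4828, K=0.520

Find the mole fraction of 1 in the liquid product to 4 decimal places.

Rachford–Rice: g(ψ) = Σ zᵢ(Kᵢ−1)/(1+ψ(Kᵢ−1)) = 0.
Check two-phase: ΣzᵢKᵢ = 1.6863 > 1 and Σzᵢ/Kᵢ = 1.1148 > 1, so g(0) = 0.6863 > 0 and g(1) = -0.1148 < 0.
Binary case is linear: z₁(K₁−1)(1+ψ(K₂−1)) + z₂(K₂−1)(1+ψ(K₁−1)) = 0
⇒ ψ = [z₁(K₁−1)+z₂(K₂−1)] / [−(K₁−1)(K₂−1)] = 0.68629/0.85200 = 0.8055
Compositions from xᵢ = zᵢ/(1+ψ(Kᵢ−1)), yᵢ = Kᵢxᵢ:
  1: x = 0.2129, y = 0.5907
  2: x = 0.7871, y = 0.4093

x_1 = 0.2129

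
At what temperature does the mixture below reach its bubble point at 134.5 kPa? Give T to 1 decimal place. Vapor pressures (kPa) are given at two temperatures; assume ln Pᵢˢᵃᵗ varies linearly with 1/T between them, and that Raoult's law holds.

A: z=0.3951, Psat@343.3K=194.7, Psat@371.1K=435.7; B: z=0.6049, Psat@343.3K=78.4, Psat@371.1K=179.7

T = 345.8 K

Bubble-point temperature: ΣzᵢPᵢˢᵃᵗ(T) = P. Interpolate ln Pᵢˢᵃᵗ = aᵢ + bᵢ/T.
  T = 343.3 K: ΣzᵢPᵢˢᵃᵗ = 124.35 kPa
  T = 371.1 K: ΣzᵢPᵢˢᵃᵗ = 280.85 kPa
  T = 357.2 K: ΣzᵢPᵢˢᵃᵗ = 189.86 kPa
  T = 350.2 K: ΣzᵢPᵢˢᵃᵗ = 154.06 kPa
  T = 346.8 K: ΣzᵢPᵢˢᵃᵗ = 138.77 kPa
  T = 345.1 K: ΣzᵢPᵢˢᵃᵗ = 131.61 kPa
Interpolating between 345.1 K and 346.8 K gives T ≈ 345.8 K.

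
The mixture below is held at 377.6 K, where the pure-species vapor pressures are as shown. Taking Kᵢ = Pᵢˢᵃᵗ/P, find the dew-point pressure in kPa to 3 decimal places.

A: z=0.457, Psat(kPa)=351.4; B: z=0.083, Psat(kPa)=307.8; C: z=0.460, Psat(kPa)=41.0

Pdew = 78.188 kPa

At the dew point ψ → 1, so Σzᵢ/Kᵢ = 1 with Kᵢ = Pᵢˢᵃᵗ/P ⇒ 1/P = Σzᵢ/Pᵢˢᵃᵗ.
1/P = 0.457/351.4 + 0.083/307.8 + 0.460/41.0 = 0.012790 ⇒ P = 78.188 kPa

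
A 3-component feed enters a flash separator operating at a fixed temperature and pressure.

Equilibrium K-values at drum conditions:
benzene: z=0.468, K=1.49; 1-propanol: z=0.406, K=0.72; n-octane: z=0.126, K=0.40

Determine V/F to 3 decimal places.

V/F = 0.213

Rachford–Rice: g(V/F) = Σ zᵢ(Kᵢ−1)/(1+V/F(Kᵢ−1)) = 0.
Feasibility: ΣzᵢKᵢ = 1.040, Σzᵢ/Kᵢ = 1.193 — both > 1, two phases present.
Newton iteration, V/F⁰ = 0.41:
  V/F = 0.410: g = -0.0377, g' = -0.198 → V/F = 0.220
  V/F = 0.220: g = -0.0012, g' = -0.188 → V/F = 0.213
Converged at V/F = 0.213.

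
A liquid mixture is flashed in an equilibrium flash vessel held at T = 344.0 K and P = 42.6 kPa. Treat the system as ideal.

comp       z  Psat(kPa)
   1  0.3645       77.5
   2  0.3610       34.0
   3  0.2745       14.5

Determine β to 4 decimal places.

Raoult's law: Kᵢ = Pᵢˢᵃᵗ/P = Pᵢˢᵃᵗ/42.6.
  K_1 = 77.5/42.6 = 1.819249, K_2 = 34.0/42.6 = 0.798122, K_3 = 14.5/42.6 = 0.340376
Let β = V/F and solve Σ zᵢ(Kᵢ−1)/(1+β(Kᵢ−1)) = 0.
Feasibility: ΣzᵢKᵢ = 1.0447, Σzᵢ/Kᵢ = 1.4591 — both > 1, two phases present.
Iterate (Newton) starting at β = 0.43:
  β = 0.4300: g = -0.11174, g' = -0.3842 → β = 0.1391
  β = 0.1391: g = -0.00629, g' = -0.3575 → β = 0.1215
  β = 0.1215: g = 0.00001, g' = -0.3590 → β = 0.1216
Converged at β = 0.1216.

β = 0.1216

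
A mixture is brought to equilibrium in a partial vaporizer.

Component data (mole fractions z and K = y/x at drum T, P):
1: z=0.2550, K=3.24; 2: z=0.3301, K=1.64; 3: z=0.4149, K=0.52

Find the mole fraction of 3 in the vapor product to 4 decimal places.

Material balance + equilibrium reduce to Σ zᵢ(Kᵢ−1)/(1+β(Kᵢ−1)) = 0.
Check two-phase: ΣzᵢKᵢ = 1.5833 > 1 and Σzᵢ/Kᵢ = 1.0779 > 1, so g(0) = 0.5833 > 0 and g(1) = -0.0779 < 0.
Newton iteration, β⁰ = 0.52:
  β = 0.5200: g = 0.15698, g' = -0.5189 → β = 0.8225
  β = 0.8225: g = 0.01029, g' = -0.4774 → β = 0.8441
  β = 0.8441: g = -0.00003, g' = -0.4803 → β = 0.8440
Converged at β = 0.8440.
Compositions from xᵢ = zᵢ/(1+β(Kᵢ−1)), yᵢ = Kᵢxᵢ:
  1: x = 0.0882, y = 0.2858
  2: x = 0.2143, y = 0.3515
  3: x = 0.6975, y = 0.3627

y_3 = 0.3627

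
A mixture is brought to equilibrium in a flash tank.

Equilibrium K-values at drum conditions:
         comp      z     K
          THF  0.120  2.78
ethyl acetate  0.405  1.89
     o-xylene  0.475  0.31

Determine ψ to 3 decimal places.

ψ = 0.314

Rachford–Rice: g(ψ) = Σ zᵢ(Kᵢ−1)/(1+ψ(Kᵢ−1)) = 0.
Feasibility: ΣzᵢKᵢ = 1.246, Σzᵢ/Kᵢ = 1.790 — both > 1, two phases present.
Newton iteration, ψ⁰ = 0.5:
  ψ = 0.500: g = -0.1379, g' = -0.787 → ψ = 0.325
  ψ = 0.325: g = -0.0074, g' = -0.721 → ψ = 0.314
Converged at ψ = 0.314.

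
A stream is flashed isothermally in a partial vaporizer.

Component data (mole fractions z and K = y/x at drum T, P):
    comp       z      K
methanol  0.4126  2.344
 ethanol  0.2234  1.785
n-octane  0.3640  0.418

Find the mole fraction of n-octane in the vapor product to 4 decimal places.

Rachford–Rice: g(ψ) = Σ zᵢ(Kᵢ−1)/(1+ψ(Kᵢ−1)) = 0.
Feasibility: ΣzᵢKᵢ = 1.5181, Σzᵢ/Kᵢ = 1.1720 — both > 1, two phases present.
Iterate (Newton) starting at ψ = 0.62:
  ψ = 0.6200: g = 0.08899, g' = -0.5858 → ψ = 0.7719
  ψ = 0.7719: g = -0.00328, g' = -0.6394 → ψ = 0.7668
Converged at ψ = 0.7668.
Compositions from xᵢ = zᵢ/(1+ψ(Kᵢ−1)), yᵢ = Kᵢxᵢ:
  methanol: x = 0.2032, y = 0.4763
  ethanol: x = 0.1395, y = 0.2489
  n-octane: x = 0.6573, y = 0.2748

y_n-octane = 0.2748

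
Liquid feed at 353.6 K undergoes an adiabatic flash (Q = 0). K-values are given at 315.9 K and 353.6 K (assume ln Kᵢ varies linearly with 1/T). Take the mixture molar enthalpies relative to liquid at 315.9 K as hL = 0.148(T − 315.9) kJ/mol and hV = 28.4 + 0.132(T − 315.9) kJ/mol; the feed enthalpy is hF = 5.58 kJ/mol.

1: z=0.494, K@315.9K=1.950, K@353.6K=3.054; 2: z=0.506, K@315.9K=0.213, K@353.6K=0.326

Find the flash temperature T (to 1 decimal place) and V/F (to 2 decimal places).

Adiabatic flash: solve Rachford–Rice at each trial T, then check hF = ψ·hV(T) + (1−ψ)·hL(T).
  T = 315.9 K: K = (1.950, 0.213), RR gives ψ = 0.095, H_out = 2.700 kJ/mol
  T = 353.6 K: K = (3.054, 0.326), RR gives ψ = 0.487, H_out = 19.105 kJ/mol
  T = 334.8 K: K = (2.473, 0.267), RR gives ψ = 0.330, H_out = 12.076 kJ/mol
  T = 325.4 K: K = (2.205, 0.239), RR gives ψ = 0.229, H_out = 7.888 kJ/mol
  T = 320.6 K: K = (2.074, 0.226), RR gives ψ = 0.167, H_out = 5.426 kJ/mol
  T = 323.0 K: K = (2.139, 0.233), RR gives ψ = 0.199, H_out = 6.692 kJ/mol
Linear interpolation between T = 320.6 (H_out = 5.426) and T = 323.0 (H_out = 6.692) on hF = 5.58 gives T ≈ 320.9 K, at which ψ = 0.17.

T = 320.9 K, V/F = 0.17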